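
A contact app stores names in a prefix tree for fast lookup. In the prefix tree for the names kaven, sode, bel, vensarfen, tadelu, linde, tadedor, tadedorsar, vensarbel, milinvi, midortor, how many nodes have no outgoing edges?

Leaves are exactly the stored words that no other stored word extends.
Those words: "bel", "kaven", "linde", "midortor", "milinvi", "sode", "tadedorsar", "tadelu", "vensarbel", "vensarfen"
Leaf count: 10

10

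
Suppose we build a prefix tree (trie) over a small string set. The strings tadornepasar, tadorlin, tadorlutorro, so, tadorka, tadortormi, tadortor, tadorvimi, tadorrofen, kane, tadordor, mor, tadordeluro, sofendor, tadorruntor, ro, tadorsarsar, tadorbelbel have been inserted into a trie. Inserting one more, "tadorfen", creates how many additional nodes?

3

The longest prefix of "tadorfen" already in the trie is "tador" (length 5).
So 8 − 5 = 3 new nodes.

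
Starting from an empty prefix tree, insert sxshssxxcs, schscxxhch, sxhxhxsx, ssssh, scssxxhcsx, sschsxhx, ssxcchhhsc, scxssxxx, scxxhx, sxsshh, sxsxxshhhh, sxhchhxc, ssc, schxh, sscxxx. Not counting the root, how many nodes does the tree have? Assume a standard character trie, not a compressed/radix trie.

80

Insert word by word; a character creates a node only if that edge doesn't already exist:
  "sxshssxxcs" → 10 new (s, x, s, h, s, s, x, x, c, s)
  "schscxxhch" → prefix "s" already present; 9 new (c, h, s, c, x, x, h, c, h)
  "sxhxhxsx" → prefix "sx" already present; 6 new (h, x, h, x, s, x)
  "ssssh" → prefix "s" already present; 4 new (s, s, s, h)
  "scssxxhcsx" → prefix "sc" already present; 8 new (s, s, x, x, h, c, s, x)
  "sschsxhx" → prefix "ss" already present; 6 new (c, h, s, x, h, x)
  "ssxcchhhsc" → prefix "ss" already present; 8 new (x, c, c, h, h, h, s, c)
  "scxssxxx" → prefix "sc" already present; 6 new (x, s, s, x, x, x)
  "scxxhx" → prefix "scx" already present; 3 new (x, h, x)
  "sxsshh" → prefix "sxs" already present; 3 new (s, h, h)
  "sxsxxshhhh" → prefix "sxs" already present; 7 new (x, x, s, h, h, h, h)
  "sxhchhxc" → prefix "sxh" already present; 5 new (c, h, h, x, c)
  "ssc" → prefix "ssc" already present; 0 new (none)
  "schxh" → prefix "sch" already present; 2 new (x, h)
  "sscxxx" → prefix "ssc" already present; 3 new (x, x, x)
Total nodes = 10 + 9 + 6 + 4 + 8 + 6 + 8 + 6 + 3 + 3 + 7 + 5 + 0 + 2 + 3 = 80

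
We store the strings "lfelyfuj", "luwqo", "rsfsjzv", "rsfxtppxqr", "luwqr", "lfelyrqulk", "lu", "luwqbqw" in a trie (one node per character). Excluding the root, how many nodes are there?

Count nodes per top-level branch (shared prefixes stored once):
  'l'-branch (lfelyfuj, lfelyrqulk, lu, luwqbqw, luwqo, luwqr): 21 nodes
  'r'-branch (rsfsjzv, rsfxtppxqr): 14 nodes
Sum: 35

35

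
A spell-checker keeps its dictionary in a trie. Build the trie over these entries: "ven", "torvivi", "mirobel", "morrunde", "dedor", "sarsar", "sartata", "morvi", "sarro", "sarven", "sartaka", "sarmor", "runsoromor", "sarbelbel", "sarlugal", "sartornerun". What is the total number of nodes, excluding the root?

79

Count nodes per top-level branch (shared prefixes stored once):
  'd'-branch (dedor): 5 nodes
  'm'-branch (mirobel, morrunde, morvi): 16 nodes
  'r'-branch (runsoromor): 10 nodes
  's'-branch (sarbelbel, sarlugal, sarmor, sarro, sarsar, sartaka, sartata, sartornerun, sarven): 38 nodes
  't'-branch (torvivi): 7 nodes
  'v'-branch (ven): 3 nodes
Sum: 79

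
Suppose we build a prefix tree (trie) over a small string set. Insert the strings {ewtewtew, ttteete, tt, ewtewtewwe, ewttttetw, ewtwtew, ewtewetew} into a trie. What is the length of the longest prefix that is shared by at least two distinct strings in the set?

Equivalently: take the maximum, over all pairs, of their longest common prefix length.
"ewtewtew" and "ewtewtewwe" agree on "ewtewtew" (8 characters) before diverging; nothing deeper is shared.
Longest shared-prefix length: 8

8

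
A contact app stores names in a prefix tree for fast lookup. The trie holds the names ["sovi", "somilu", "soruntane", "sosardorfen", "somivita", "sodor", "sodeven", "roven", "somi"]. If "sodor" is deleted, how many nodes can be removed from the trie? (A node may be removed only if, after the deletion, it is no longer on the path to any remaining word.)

A node on "sodor"'s path can go only if nothing else ends at it or branches off below it.
The suffix "or" (2 nodes) is used only by "sodor"; the node for "sod" still has the child "e", so pruning stops there.
Nodes removed: 2

2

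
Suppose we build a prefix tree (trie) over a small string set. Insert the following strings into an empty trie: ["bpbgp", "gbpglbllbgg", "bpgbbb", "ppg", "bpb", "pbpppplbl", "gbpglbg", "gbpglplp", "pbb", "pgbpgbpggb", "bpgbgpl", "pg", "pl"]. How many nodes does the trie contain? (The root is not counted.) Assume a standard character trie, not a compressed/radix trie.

Trace insertions, counting only characters that open a new branch:
  "bpbgp" → 5 new (b, p, b, g, p)
  "gbpglbllbgg" → 11 new (g, b, p, g, l, b, l, l, b, g, g)
  "bpgbbb" → prefix "bp" already present; 4 new (g, b, b, b)
  "ppg" → 3 new (p, p, g)
  "bpb" → prefix "bpb" already present; 0 new (none)
  "pbpppplbl" → prefix "p" already present; 8 new (b, p, p, p, p, l, b, l)
  "gbpglbg" → prefix "gbpglb" already present; 1 new (g)
  "gbpglplp" → prefix "gbpgl" already present; 3 new (p, l, p)
  "pbb" → prefix "pb" already present; 1 new (b)
  "pgbpgbpggb" → prefix "p" already present; 9 new (g, b, p, g, b, p, g, g, b)
  "bpgbgpl" → prefix "bpgb" already present; 3 new (g, p, l)
  "pg" → prefix "pg" already present; 0 new (none)
  "pl" → prefix "p" already present; 1 new (l)
Total nodes = 5 + 11 + 4 + 3 + 0 + 8 + 1 + 3 + 1 + 9 + 3 + 0 + 1 = 49

49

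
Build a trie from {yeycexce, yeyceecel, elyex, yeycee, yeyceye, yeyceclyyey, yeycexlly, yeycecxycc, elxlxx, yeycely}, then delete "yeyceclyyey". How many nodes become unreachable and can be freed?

5

After clearing the end-marker at "yeyceclyyey", prune upward until reaching a node still needed by another word.
The suffix "lyyey" (5 nodes) is used only by "yeyceclyyey"; the node for "yeycec" still has the child "x", so pruning stops there.
Nodes removed: 5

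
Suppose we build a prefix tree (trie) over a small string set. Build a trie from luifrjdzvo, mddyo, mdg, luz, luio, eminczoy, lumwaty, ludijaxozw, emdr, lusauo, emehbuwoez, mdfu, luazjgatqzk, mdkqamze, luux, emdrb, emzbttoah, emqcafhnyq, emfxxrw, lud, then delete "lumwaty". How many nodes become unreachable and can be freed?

After clearing the end-marker at "lumwaty", prune upward until reaching a node still needed by another word.
The suffix "mwaty" (5 nodes) is used only by "lumwaty"; the node for "lu" still has the child "i", so pruning stops there.
Nodes removed: 5

5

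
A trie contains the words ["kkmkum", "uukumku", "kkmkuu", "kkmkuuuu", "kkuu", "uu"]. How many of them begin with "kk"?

Traverse to the node for "kk", then collect every word in that subtree.
Words under "kk": kkmkum, kkmkuu, kkmkuuuu, kkuu
Count: 4

4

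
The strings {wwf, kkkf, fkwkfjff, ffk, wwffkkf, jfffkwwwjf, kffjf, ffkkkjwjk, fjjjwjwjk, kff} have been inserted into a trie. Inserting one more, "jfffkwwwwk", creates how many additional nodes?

2

"jfffkwww" is already a path in the trie; the remaining "wk" must be added.
Each of the 2 remaining characters creates one node.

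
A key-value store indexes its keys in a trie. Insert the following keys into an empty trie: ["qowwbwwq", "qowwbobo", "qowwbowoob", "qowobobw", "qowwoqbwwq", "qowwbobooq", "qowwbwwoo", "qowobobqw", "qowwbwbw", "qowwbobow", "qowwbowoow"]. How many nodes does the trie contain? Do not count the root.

36

Count nodes per top-level branch (shared prefixes stored once):
  'q'-branch (qowobobqw, qowobobw, qowwbobo, qowwbobooq, qowwbobow, qowwbowoob, qowwbowoow, qowwbwbw, qowwbwwoo, qowwbwwq, qowwoqbwwq): 36 nodes
Sum: 36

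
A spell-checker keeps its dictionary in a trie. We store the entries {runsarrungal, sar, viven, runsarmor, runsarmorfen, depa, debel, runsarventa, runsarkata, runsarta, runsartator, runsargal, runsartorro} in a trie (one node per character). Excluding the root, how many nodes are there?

54

Count nodes per top-level branch (shared prefixes stored once):
  'd'-branch (debel, depa): 7 nodes
  'r'-branch (runsargal, runsarkata, runsarmor, runsarmorfen, runsarrungal, runsarta, runsartator, runsartorro, runsarventa): 39 nodes
  's'-branch (sar): 3 nodes
  'v'-branch (viven): 5 nodes
Sum: 54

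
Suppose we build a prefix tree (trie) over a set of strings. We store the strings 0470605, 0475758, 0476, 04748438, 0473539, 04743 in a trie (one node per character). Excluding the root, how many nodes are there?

22

For each word, the new-node count is its length minus the longest prefix already in the trie:
  "0470605" → 7 new (0, 4, 7, 0, 6, 0, 5)
  "0475758" → prefix "047" already present; 4 new (5, 7, 5, 8)
  "0476" → prefix "047" already present; 1 new (6)
  "04748438" → prefix "047" already present; 5 new (4, 8, 4, 3, 8)
  "0473539" → prefix "047" already present; 4 new (3, 5, 3, 9)
  "04743" → prefix "0474" already present; 1 new (3)
Total nodes = 7 + 4 + 1 + 5 + 4 + 1 = 22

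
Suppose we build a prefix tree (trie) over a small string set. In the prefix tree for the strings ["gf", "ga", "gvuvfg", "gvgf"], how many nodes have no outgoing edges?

Leaves are exactly the stored words that no other stored word extends.
Those words: "ga", "gf", "gvgf", "gvuvfg"
Leaf count: 4

4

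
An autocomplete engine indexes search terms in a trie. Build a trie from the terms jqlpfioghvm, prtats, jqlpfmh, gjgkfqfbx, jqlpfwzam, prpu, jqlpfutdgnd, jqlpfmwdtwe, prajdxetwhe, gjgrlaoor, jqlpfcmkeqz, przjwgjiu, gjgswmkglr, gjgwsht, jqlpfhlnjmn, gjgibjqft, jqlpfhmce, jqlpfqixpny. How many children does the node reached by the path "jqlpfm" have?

Follow the path "jqlpfm" to its node, then look at its outgoing edges.
Distinct next characters after "jqlpfm": h, w.
That node has 2 child edges.

2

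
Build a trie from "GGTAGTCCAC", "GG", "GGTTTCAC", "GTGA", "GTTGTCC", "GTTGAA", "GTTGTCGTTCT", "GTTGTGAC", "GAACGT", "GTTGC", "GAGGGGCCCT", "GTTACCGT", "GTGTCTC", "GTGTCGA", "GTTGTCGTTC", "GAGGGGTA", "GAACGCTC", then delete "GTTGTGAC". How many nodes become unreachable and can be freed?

3

After clearing the end-marker at "GTTGTGAC", prune upward until reaching a node still needed by another word.
The suffix "GAC" (3 nodes) is used only by "GTTGTGAC"; the node for "GTTGT" still has the child "C", so pruning stops there.
Nodes removed: 3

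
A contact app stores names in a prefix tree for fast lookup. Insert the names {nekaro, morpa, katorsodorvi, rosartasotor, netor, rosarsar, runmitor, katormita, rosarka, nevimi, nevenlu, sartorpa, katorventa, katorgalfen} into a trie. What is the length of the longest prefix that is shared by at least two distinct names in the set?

Equivalently: take the maximum, over all pairs, of their longest common prefix length.
e.g. "katorgalfen" and "katormita" share the prefix "kator" of length 5; no pair shares a longer one.
Longest shared-prefix length: 5

5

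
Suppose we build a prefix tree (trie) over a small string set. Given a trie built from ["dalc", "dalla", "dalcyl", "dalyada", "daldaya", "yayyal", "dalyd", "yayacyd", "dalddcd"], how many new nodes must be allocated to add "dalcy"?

Every character of "dalcy" already lies on an existing path (it is a prefix of some stored word).
No new nodes are needed: 0.

0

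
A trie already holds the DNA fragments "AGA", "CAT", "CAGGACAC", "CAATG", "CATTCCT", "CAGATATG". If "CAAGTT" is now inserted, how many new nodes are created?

The longest prefix of "CAAGTT" already in the trie is "CAA" (length 3).
Each of the 3 remaining characters creates one node.

3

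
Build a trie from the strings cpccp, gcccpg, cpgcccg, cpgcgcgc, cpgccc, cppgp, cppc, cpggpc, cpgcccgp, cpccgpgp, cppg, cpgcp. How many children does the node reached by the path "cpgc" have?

3

The children of the "cpgc" node are the distinct next characters among strings starting with "cpgc".
Distinct next characters after "cpgc": c, g, p.
That node has 3 child edges.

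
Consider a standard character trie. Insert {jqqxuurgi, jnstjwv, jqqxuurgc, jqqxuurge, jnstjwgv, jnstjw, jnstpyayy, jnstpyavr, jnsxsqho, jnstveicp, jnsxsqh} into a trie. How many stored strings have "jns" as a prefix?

8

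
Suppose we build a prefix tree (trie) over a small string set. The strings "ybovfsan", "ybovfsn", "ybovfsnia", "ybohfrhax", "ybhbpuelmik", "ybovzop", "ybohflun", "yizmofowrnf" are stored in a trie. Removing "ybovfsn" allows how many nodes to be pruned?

After clearing the end-marker at "ybovfsn", prune upward until reaching a node still needed by another word.
Every node on "ybovfsn" is still needed (e.g. by "ybovfsnia"), so nothing is freed.
Nodes removed: 0

0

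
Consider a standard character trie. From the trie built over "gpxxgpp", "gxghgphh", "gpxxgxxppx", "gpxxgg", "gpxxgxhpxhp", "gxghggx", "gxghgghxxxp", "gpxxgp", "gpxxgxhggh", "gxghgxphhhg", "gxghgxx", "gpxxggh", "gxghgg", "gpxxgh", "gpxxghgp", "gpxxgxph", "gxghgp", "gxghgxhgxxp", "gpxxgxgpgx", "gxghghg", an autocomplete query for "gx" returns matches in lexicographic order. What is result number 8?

DFS of the "gx" subtree visits, in order: "gxghgg", "gxghgghxxxp", "gxghggx", "gxghghg", "gxghgp", "gxghgphh", "gxghgxhgxxp", "gxghgxphhhg", "gxghgxx"
The 8th is gxghgxphhhg.

gxghgxphhhg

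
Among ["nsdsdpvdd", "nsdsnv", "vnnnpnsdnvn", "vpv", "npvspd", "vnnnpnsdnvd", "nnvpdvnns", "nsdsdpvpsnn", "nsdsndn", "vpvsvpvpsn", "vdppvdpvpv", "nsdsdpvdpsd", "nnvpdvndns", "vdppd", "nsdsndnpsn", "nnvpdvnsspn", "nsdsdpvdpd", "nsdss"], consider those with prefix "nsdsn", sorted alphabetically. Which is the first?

DFS of the "nsdsn" subtree visits, in order: "nsdsndn", "nsdsndnpsn", "nsdsnv"
The 1st is nsdsndn.

nsdsndn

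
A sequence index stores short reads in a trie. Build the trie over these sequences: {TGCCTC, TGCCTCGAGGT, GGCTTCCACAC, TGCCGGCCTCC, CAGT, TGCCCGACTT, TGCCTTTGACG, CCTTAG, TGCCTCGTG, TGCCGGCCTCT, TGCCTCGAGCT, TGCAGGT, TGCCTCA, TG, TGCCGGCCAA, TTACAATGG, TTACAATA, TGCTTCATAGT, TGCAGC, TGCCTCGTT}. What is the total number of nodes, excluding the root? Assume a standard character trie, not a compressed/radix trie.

81

Trace insertions, counting only characters that open a new branch:
  "TGCCTC" → 6 new (T, G, C, C, T, C)
  "TGCCTCGAGGT" → prefix "TGCCTC" already present; 5 new (G, A, G, G, T)
  "GGCTTCCACAC" → 11 new (G, G, C, T, T, C, C, A, C, A, C)
  "TGCCGGCCTCC" → prefix "TGCC" already present; 7 new (G, G, C, C, T, C, C)
  "CAGT" → 4 new (C, A, G, T)
  "TGCCCGACTT" → prefix "TGCC" already present; 6 new (C, G, A, C, T, T)
  "TGCCTTTGACG" → prefix "TGCCT" already present; 6 new (T, T, G, A, C, G)
  "CCTTAG" → prefix "C" already present; 5 new (C, T, T, A, G)
  "TGCCTCGTG" → prefix "TGCCTCG" already present; 2 new (T, G)
  "TGCCGGCCTCT" → prefix "TGCCGGCCTC" already present; 1 new (T)
  "TGCCTCGAGCT" → prefix "TGCCTCGAG" already present; 2 new (C, T)
  "TGCAGGT" → prefix "TGC" already present; 4 new (A, G, G, T)
  "TGCCTCA" → prefix "TGCCTC" already present; 1 new (A)
  "TG" → prefix "TG" already present; 0 new (none)
  "TGCCGGCCAA" → prefix "TGCCGGCC" already present; 2 new (A, A)
  "TTACAATGG" → prefix "T" already present; 8 new (T, A, C, A, A, T, G, G)
  "TTACAATA" → prefix "TTACAAT" already present; 1 new (A)
  "TGCTTCATAGT" → prefix "TGC" already present; 8 new (T, T, C, A, T, A, G, T)
  "TGCAGC" → prefix "TGCAG" already present; 1 new (C)
  "TGCCTCGTT" → prefix "TGCCTCGT" already present; 1 new (T)
Total nodes = 6 + 5 + 11 + 7 + 4 + 6 + 6 + 5 + 2 + 1 + 2 + 4 + 1 + 0 + 2 + 8 + 1 + 8 + 1 + 1 = 81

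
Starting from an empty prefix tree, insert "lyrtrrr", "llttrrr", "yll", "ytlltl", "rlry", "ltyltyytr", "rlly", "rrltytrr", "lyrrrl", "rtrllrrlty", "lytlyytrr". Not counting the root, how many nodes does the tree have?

Count nodes per top-level branch (shared prefixes stored once):
  'l'-branch (llttrrr, ltyltyytr, lyrrrl, lyrtrrr, lytlyytrr): 31 nodes
  'r'-branch (rlly, rlry, rrltytrr, rtrllrrlty): 22 nodes
  'y'-branch (yll, ytlltl): 8 nodes
Sum: 61

61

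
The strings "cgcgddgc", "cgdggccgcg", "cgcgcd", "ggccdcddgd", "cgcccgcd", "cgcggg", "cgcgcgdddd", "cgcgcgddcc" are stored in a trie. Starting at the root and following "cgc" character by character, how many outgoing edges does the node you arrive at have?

Follow the path "cgc" to its node, then look at its outgoing edges.
Characters that immediately follow "cgc" among the stored strings: {c, g}.
That node has 2 child edges.

2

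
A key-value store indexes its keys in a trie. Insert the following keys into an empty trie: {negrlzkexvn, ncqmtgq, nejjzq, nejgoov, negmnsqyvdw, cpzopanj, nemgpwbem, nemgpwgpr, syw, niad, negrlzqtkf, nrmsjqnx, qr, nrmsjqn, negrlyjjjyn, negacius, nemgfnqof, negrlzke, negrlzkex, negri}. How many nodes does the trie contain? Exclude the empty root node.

For each word, the new-node count is its length minus the longest prefix already in the trie:
  "negrlzkexvn" → 11 new (n, e, g, r, l, z, k, e, x, v, n)
  "ncqmtgq" → prefix "n" already present; 6 new (c, q, m, t, g, q)
  "nejjzq" → prefix "ne" already present; 4 new (j, j, z, q)
  "nejgoov" → prefix "nej" already present; 4 new (g, o, o, v)
  "negmnsqyvdw" → prefix "neg" already present; 8 new (m, n, s, q, y, v, d, w)
  "cpzopanj" → 8 new (c, p, z, o, p, a, n, j)
  "nemgpwbem" → prefix "ne" already present; 7 new (m, g, p, w, b, e, m)
  "nemgpwgpr" → prefix "nemgpw" already present; 3 new (g, p, r)
  "syw" → 3 new (s, y, w)
  "niad" → prefix "n" already present; 3 new (i, a, d)
  "negrlzqtkf" → prefix "negrlz" already present; 4 new (q, t, k, f)
  "nrmsjqnx" → prefix "n" already present; 7 new (r, m, s, j, q, n, x)
  "qr" → 2 new (q, r)
  "nrmsjqn" → prefix "nrmsjqn" already present; 0 new (none)
  "negrlyjjjyn" → prefix "negrl" already present; 6 new (y, j, j, j, y, n)
  "negacius" → prefix "neg" already present; 5 new (a, c, i, u, s)
  "nemgfnqof" → prefix "nemg" already present; 5 new (f, n, q, o, f)
  "negrlzke" → prefix "negrlzke" already present; 0 new (none)
  "negrlzkex" → prefix "negrlzkex" already present; 0 new (none)
  "negri" → prefix "negr" already present; 1 new (i)
Total nodes = 11 + 6 + 4 + 4 + 8 + 8 + 7 + 3 + 3 + 3 + 4 + 7 + 2 + 0 + 6 + 5 + 5 + 0 + 0 + 1 = 87

87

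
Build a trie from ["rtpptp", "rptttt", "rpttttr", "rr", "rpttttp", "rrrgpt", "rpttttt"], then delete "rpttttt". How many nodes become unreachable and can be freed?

1

A node on "rpttttt"'s path can go only if nothing else ends at it or branches off below it.
The suffix "t" (1 node) is used only by "rpttttt"; the node for "rptttt" still has the child "r", so pruning stops there.
Nodes removed: 1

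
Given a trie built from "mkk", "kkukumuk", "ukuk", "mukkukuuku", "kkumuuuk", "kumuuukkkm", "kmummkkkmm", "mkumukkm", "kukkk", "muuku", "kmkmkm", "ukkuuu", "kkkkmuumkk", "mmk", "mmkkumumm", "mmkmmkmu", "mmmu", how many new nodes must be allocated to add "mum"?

The longest prefix of "mum" already in the trie is "mu" (length 2).
So 3 − 2 = 1 new nodes.

1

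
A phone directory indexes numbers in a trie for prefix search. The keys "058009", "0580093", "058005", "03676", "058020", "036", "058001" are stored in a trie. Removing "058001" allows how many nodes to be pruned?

1

After clearing the end-marker at "058001", prune upward until reaching a node still needed by another word.
The suffix "1" (1 node) is used only by "058001"; the node for "05800" still has the child "9", so pruning stops there.
Nodes removed: 1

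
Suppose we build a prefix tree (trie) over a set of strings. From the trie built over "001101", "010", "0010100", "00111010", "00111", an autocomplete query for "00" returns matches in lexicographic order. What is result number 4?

DFS of the "00" subtree visits, in order: "0010100", "001101", "00111", "00111010"
The 4th is 00111010.

00111010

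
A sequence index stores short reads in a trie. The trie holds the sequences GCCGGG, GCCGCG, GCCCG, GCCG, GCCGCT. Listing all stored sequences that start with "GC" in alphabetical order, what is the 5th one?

GCCGGG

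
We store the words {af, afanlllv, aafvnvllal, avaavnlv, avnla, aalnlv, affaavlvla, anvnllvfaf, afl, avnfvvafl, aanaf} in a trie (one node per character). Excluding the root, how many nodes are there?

Insert word by word; a character creates a node only if that edge doesn't already exist:
  "af" → 2 new (a, f)
  "afanlllv" → prefix "af" already present; 6 new (a, n, l, l, l, v)
  "aafvnvllal" → prefix "a" already present; 9 new (a, f, v, n, v, l, l, a, l)
  "avaavnlv" → prefix "a" already present; 7 new (v, a, a, v, n, l, v)
  "avnla" → prefix "av" already present; 3 new (n, l, a)
  "aalnlv" → prefix "aa" already present; 4 new (l, n, l, v)
  "affaavlvla" → prefix "af" already present; 8 new (f, a, a, v, l, v, l, a)
  "anvnllvfaf" → prefix "a" already present; 9 new (n, v, n, l, l, v, f, a, f)
  "afl" → prefix "af" already present; 1 new (l)
  "avnfvvafl" → prefix "avn" already present; 6 new (f, v, v, a, f, l)
  "aanaf" → prefix "aa" already present; 3 new (n, a, f)
Total nodes = 2 + 6 + 9 + 7 + 3 + 4 + 8 + 9 + 1 + 6 + 3 = 58

58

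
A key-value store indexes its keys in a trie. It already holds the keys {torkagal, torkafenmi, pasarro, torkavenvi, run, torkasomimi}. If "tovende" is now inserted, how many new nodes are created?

The longest prefix of "tovende" already in the trie is "to" (length 2).
Each of the 5 remaining characters creates one node.

5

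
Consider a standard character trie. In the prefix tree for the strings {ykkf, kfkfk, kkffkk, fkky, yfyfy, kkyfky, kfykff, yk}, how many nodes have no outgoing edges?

Leaves are exactly the stored words that no other stored word extends.
Those words: "fkky", "kfkfk", "kfykff", "kkffkk", "kkyfky", "yfyfy", "ykkf"
Leaf count: 7

7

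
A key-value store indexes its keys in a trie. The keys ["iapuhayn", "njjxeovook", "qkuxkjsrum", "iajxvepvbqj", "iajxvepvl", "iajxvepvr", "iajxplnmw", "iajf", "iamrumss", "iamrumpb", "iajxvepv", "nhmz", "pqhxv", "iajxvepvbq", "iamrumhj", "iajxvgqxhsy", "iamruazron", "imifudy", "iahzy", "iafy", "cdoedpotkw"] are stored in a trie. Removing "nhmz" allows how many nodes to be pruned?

3

Walk "nhmz" from the leaf back toward the root, removing each node that no remaining word uses.
The suffix "hmz" (3 nodes) is used only by "nhmz"; the node for "n" still has the child "j", so pruning stops there.
Nodes removed: 3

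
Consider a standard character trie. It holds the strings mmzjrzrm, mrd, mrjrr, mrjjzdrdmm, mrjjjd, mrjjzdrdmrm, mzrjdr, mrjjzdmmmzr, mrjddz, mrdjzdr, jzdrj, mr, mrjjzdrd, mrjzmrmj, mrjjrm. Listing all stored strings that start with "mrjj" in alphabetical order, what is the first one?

Filter for "mrjj…" and sort: "mrjjjd", "mrjjrm", "mrjjzdmmmzr", "mrjjzdrd", "mrjjzdrdmm", "mrjjzdrdmrm"
The 1st is mrjjjd.

mrjjjd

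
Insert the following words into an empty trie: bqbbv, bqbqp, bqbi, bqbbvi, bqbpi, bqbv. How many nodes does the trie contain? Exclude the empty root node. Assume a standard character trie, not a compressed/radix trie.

12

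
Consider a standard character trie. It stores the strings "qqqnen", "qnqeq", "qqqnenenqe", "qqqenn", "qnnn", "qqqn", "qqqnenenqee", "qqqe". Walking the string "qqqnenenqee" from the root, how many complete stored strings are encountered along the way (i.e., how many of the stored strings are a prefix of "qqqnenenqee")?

4

Traverse "qqqnenenqee" character by character; count nodes along the way that are marked as word ends.
Prefixes of the query that are stored words: "qqqn", "qqqnen", "qqqnenenqe", "qqqnenenqee"
Count: 4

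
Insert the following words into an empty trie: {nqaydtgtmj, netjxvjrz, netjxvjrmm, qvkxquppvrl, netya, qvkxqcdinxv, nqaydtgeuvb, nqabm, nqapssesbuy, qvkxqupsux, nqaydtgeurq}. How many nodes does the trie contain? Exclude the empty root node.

58

Insert word by word; a character creates a node only if that edge doesn't already exist:
  "nqaydtgtmj" → 10 new (n, q, a, y, d, t, g, t, m, j)
  "netjxvjrz" → prefix "n" already present; 8 new (e, t, j, x, v, j, r, z)
  "netjxvjrmm" → prefix "netjxvjr" already present; 2 new (m, m)
  "qvkxquppvrl" → 11 new (q, v, k, x, q, u, p, p, v, r, l)
  "netya" → prefix "net" already present; 2 new (y, a)
  "qvkxqcdinxv" → prefix "qvkxq" already present; 6 new (c, d, i, n, x, v)
  "nqaydtgeuvb" → prefix "nqaydtg" already present; 4 new (e, u, v, b)
  "nqabm" → prefix "nqa" already present; 2 new (b, m)
  "nqapssesbuy" → prefix "nqa" already present; 8 new (p, s, s, e, s, b, u, y)
  "qvkxqupsux" → prefix "qvkxqup" already present; 3 new (s, u, x)
  "nqaydtgeurq" → prefix "nqaydtgeu" already present; 2 new (r, q)
Total nodes = 10 + 8 + 2 + 11 + 2 + 6 + 4 + 2 + 8 + 3 + 2 = 58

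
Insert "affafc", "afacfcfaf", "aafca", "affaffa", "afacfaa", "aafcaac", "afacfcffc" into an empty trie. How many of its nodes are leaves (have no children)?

6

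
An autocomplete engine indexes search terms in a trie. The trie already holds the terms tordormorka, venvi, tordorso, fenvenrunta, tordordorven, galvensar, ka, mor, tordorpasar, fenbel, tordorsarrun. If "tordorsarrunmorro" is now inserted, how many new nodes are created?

5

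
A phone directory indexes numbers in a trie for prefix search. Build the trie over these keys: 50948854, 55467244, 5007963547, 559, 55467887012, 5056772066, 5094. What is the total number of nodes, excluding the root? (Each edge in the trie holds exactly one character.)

Trace insertions, counting only characters that open a new branch:
  "50948854" → 8 new (5, 0, 9, 4, 8, 8, 5, 4)
  "55467244" → prefix "5" already present; 7 new (5, 4, 6, 7, 2, 4, 4)
  "5007963547" → prefix "50" already present; 8 new (0, 7, 9, 6, 3, 5, 4, 7)
  "559" → prefix "55" already present; 1 new (9)
  "55467887012" → prefix "55467" already present; 6 new (8, 8, 7, 0, 1, 2)
  "5056772066" → prefix "50" already present; 8 new (5, 6, 7, 7, 2, 0, 6, 6)
  "5094" → prefix "5094" already present; 0 new (none)
Total nodes = 8 + 7 + 8 + 1 + 6 + 8 + 0 = 38

38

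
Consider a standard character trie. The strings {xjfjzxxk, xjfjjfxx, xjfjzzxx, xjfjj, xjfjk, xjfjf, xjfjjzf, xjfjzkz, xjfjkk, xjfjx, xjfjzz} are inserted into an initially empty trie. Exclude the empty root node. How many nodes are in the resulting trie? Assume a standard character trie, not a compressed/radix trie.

23

Trie structure (* marks end of a word):
(root)
└─ x
   └─ j
      └─ f
         └─ j
            ├─ f *
            ├─ j *
            │  ├─ f
            │  │  └─ x
            │  │     └─ x *
            │  └─ z
            │     └─ f *
            ├─ k *
            │  └─ k *
            ├─ x *
            └─ z
               ├─ k
               │  └─ z *
               ├─ x
               │  └─ x
               │     └─ k *
               └─ z *
                  └─ x
                     └─ x *
Counting every labelled node above: 23.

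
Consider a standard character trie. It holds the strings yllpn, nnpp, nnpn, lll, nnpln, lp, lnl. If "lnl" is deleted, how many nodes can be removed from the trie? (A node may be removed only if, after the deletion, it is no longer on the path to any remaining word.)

2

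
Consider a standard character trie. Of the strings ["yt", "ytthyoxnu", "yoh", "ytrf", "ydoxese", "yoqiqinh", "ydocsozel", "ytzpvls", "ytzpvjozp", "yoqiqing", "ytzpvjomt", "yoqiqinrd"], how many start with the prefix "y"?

12

Traverse to the node for "y", then collect every word in that subtree.
Words under "y": ydocsozel, ydoxese, yoh, yoqiqing, yoqiqinh, yoqiqinrd, yt, ytrf, ytthyoxnu, ytzpvjomt, ytzpvjozp, ytzpvls
Count: 12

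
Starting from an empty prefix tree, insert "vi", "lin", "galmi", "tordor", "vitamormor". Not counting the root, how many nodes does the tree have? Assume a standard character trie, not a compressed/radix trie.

24

Trie structure (* marks end of a word):
(root)
├─ g
│  └─ a
│     └─ l
│        └─ m
│           └─ i *
├─ l
│  └─ i
│     └─ n *
├─ t
│  └─ o
│     └─ r
│        └─ d
│           └─ o
│              └─ r *
└─ v
   └─ i *
      └─ t
         └─ a
            └─ m
               └─ o
                  └─ r
                     └─ m
                        └─ o
                           └─ r *
Counting every labelled node above: 24.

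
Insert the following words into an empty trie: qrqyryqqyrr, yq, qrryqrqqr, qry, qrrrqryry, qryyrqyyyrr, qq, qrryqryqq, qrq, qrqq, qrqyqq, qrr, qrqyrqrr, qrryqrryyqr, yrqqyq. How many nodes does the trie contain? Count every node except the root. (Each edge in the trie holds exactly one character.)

Insert word by word; a character creates a node only if that edge doesn't already exist:
  "qrqyryqqyrr" → 11 new (q, r, q, y, r, y, q, q, y, r, r)
  "yq" → 2 new (y, q)
  "qrryqrqqr" → prefix "qr" already present; 7 new (r, y, q, r, q, q, r)
  "qry" → prefix "qr" already present; 1 new (y)
  "qrrrqryry" → prefix "qrr" already present; 6 new (r, q, r, y, r, y)
  "qryyrqyyyrr" → prefix "qry" already present; 8 new (y, r, q, y, y, y, r, r)
  "qq" → prefix "q" already present; 1 new (q)
  "qrryqryqq" → prefix "qrryqr" already present; 3 new (y, q, q)
  "qrq" → prefix "qrq" already present; 0 new (none)
  "qrqq" → prefix "qrq" already present; 1 new (q)
  "qrqyqq" → prefix "qrqy" already present; 2 new (q, q)
  "qrr" → prefix "qrr" already present; 0 new (none)
  "qrqyrqrr" → prefix "qrqyr" already present; 3 new (q, r, r)
  "qrryqrryyqr" → prefix "qrryqr" already present; 5 new (r, y, y, q, r)
  "yrqqyq" → prefix "y" already present; 5 new (r, q, q, y, q)
Total nodes = 11 + 2 + 7 + 1 + 6 + 8 + 1 + 3 + 0 + 1 + 2 + 0 + 3 + 5 + 5 = 55

55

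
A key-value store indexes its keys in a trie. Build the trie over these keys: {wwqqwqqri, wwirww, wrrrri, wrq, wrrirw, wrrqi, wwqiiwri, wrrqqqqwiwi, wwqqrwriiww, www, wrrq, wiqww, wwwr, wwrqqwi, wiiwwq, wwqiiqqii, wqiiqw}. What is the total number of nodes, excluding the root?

Insert word by word; a character creates a node only if that edge doesn't already exist:
  "wwqqwqqri" → 9 new (w, w, q, q, w, q, q, r, i)
  "wwirww" → prefix "ww" already present; 4 new (i, r, w, w)
  "wrrrri" → prefix "w" already present; 5 new (r, r, r, r, i)
  "wrq" → prefix "wr" already present; 1 new (q)
  "wrrirw" → prefix "wrr" already present; 3 new (i, r, w)
  "wrrqi" → prefix "wrr" already present; 2 new (q, i)
  "wwqiiwri" → prefix "wwq" already present; 5 new (i, i, w, r, i)
  "wrrqqqqwiwi" → prefix "wrrq" already present; 7 new (q, q, q, w, i, w, i)
  "wwqqrwriiww" → prefix "wwqq" already present; 7 new (r, w, r, i, i, w, w)
  "www" → prefix "ww" already present; 1 new (w)
  "wrrq" → prefix "wrrq" already present; 0 new (none)
  "wiqww" → prefix "w" already present; 4 new (i, q, w, w)
  "wwwr" → prefix "www" already present; 1 new (r)
  "wwrqqwi" → prefix "ww" already present; 5 new (r, q, q, w, i)
  "wiiwwq" → prefix "wi" already present; 4 new (i, w, w, q)
  "wwqiiqqii" → prefix "wwqii" already present; 4 new (q, q, i, i)
  "wqiiqw" → prefix "w" already present; 5 new (q, i, i, q, w)
Total nodes = 9 + 4 + 5 + 1 + 3 + 2 + 5 + 7 + 7 + 1 + 0 + 4 + 1 + 5 + 4 + 4 + 5 = 67

67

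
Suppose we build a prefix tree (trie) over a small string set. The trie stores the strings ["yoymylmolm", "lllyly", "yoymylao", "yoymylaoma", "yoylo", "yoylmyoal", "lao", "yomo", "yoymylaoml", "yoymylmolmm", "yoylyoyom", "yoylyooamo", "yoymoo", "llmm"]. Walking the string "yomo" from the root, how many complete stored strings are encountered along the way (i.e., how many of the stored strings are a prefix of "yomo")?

Walk "yomo" from the root; an end-of-word marker is hit whenever a stored word is a prefix of "yomo".
Prefixes of the query that are stored words: "yomo"
Count: 1

1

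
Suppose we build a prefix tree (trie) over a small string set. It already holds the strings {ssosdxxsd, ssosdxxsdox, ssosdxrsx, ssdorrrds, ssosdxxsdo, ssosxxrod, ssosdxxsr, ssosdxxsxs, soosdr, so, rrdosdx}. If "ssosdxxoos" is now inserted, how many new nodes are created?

"ssosdxx" is already a path in the trie; the remaining "oos" must be added.
New nodes needed: |"ssosdxxoos"| − 7 = 10 − 7 = 3.

3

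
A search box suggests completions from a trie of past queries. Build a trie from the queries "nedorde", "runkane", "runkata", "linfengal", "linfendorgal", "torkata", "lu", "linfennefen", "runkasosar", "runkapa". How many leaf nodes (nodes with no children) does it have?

10

Leaves are exactly the stored words that no other stored word extends.
Those words: "linfendorgal", "linfengal", "linfennefen", "lu", "nedorde", "runkane", "runkapa", "runkasosar", "runkata", "torkata"
Leaf count: 10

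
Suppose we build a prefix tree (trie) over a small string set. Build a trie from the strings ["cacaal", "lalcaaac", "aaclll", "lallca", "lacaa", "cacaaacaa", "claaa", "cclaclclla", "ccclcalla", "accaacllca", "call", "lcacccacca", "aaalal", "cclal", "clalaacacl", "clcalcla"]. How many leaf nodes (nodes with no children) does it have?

A leaf is a node with no children — equivalently, the end of a word that is not a proper prefix of any other stored word.
Those words: "aaalal", "aaclll", "accaacllca", "cacaaacaa", "cacaal", "call", "ccclcalla", "cclaclclla", "cclal", "claaa", "clalaacacl", "clcalcla", "lacaa", "lalcaaac", "lallca", "lcacccacca"
Leaf count: 16

16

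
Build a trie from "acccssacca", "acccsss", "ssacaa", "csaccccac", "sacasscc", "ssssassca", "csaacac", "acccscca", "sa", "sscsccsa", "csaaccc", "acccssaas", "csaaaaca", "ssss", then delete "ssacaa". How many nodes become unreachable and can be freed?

After clearing the end-marker at "ssacaa", prune upward until reaching a node still needed by another word.
The suffix "acaa" (4 nodes) is used only by "ssacaa"; the node for "ss" still has the child "s", so pruning stops there.
Nodes removed: 4

4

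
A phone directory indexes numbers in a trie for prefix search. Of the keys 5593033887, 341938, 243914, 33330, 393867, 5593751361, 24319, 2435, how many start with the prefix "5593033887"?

1

Walk to "5593033887"; the words in its subtree are exactly those with that prefix.
Words under "5593033887": 5593033887
Count: 1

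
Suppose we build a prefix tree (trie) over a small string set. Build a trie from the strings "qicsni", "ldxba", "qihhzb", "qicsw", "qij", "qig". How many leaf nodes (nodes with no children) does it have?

6

Leaves are exactly the stored words that no other stored word extends.
Those words: "ldxba", "qicsni", "qicsw", "qig", "qihhzb", "qij"
Leaf count: 6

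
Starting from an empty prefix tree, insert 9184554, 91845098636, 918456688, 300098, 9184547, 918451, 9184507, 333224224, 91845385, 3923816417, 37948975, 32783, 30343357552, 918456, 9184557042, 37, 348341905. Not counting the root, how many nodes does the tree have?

79

For each word, the new-node count is its length minus the longest prefix already in the trie:
  "9184554" → 7 new (9, 1, 8, 4, 5, 5, 4)
  "91845098636" → prefix "91845" already present; 6 new (0, 9, 8, 6, 3, 6)
  "918456688" → prefix "91845" already present; 4 new (6, 6, 8, 8)
  "300098" → 6 new (3, 0, 0, 0, 9, 8)
  "9184547" → prefix "91845" already present; 2 new (4, 7)
  "918451" → prefix "91845" already present; 1 new (1)
  "9184507" → prefix "918450" already present; 1 new (7)
  "333224224" → prefix "3" already present; 8 new (3, 3, 2, 2, 4, 2, 2, 4)
  "91845385" → prefix "91845" already present; 3 new (3, 8, 5)
  "3923816417" → prefix "3" already present; 9 new (9, 2, 3, 8, 1, 6, 4, 1, 7)
  "37948975" → prefix "3" already present; 7 new (7, 9, 4, 8, 9, 7, 5)
  "32783" → prefix "3" already present; 4 new (2, 7, 8, 3)
  "30343357552" → prefix "30" already present; 9 new (3, 4, 3, 3, 5, 7, 5, 5, 2)
  "918456" → prefix "918456" already present; 0 new (none)
  "9184557042" → prefix "918455" already present; 4 new (7, 0, 4, 2)
  "37" → prefix "37" already present; 0 new (none)
  "348341905" → prefix "3" already present; 8 new (4, 8, 3, 4, 1, 9, 0, 5)
Total nodes = 7 + 6 + 4 + 6 + 2 + 1 + 1 + 8 + 3 + 9 + 7 + 4 + 9 + 0 + 4 + 0 + 8 = 79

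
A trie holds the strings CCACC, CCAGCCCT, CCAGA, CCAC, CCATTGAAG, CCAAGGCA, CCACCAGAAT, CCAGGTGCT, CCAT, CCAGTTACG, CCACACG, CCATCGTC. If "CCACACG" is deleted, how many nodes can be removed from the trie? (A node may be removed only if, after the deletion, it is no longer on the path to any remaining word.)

3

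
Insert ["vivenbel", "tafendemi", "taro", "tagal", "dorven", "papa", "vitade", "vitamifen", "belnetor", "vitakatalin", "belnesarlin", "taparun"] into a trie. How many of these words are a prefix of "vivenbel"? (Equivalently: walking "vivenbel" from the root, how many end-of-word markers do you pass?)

1

Traverse "vivenbel" character by character; count nodes along the way that are marked as word ends.
Prefixes of the query that are stored words: "vivenbel"
Count: 1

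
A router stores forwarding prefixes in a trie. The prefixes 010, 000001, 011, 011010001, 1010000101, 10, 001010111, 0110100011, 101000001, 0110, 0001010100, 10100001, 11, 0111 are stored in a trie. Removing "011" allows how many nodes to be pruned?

0

Walk "011" from the leaf back toward the root, removing each node that no remaining word uses.
Every node on "011" is still needed (e.g. by "011010001"), so nothing is freed.
Nodes removed: 0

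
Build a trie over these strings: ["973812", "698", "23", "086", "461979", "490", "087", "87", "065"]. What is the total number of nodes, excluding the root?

27

For each word, the new-node count is its length minus the longest prefix already in the trie:
  "973812" → 6 new (9, 7, 3, 8, 1, 2)
  "698" → 3 new (6, 9, 8)
  "23" → 2 new (2, 3)
  "086" → 3 new (0, 8, 6)
  "461979" → 6 new (4, 6, 1, 9, 7, 9)
  "490" → prefix "4" already present; 2 new (9, 0)
  "087" → prefix "08" already present; 1 new (7)
  "87" → 2 new (8, 7)
  "065" → prefix "0" already present; 2 new (6, 5)
Total nodes = 6 + 3 + 2 + 3 + 6 + 2 + 1 + 2 + 2 = 27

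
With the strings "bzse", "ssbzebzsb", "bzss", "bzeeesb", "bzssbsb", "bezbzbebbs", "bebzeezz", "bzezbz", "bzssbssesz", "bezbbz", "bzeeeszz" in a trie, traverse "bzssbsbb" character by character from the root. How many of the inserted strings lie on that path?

2

Check each prefix of "bzssbsbb" against the stored set — each match is an end-marker on the path.
Prefixes of the query that are stored words: "bzss", "bzssbsb"
Count: 2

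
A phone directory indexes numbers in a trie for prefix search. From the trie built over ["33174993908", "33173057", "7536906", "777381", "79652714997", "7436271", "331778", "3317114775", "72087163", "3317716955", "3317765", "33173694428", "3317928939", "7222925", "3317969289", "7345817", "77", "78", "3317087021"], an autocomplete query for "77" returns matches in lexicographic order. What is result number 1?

77

DFS of the "77" subtree visits, in order: "77", "777381"
Position 1: 77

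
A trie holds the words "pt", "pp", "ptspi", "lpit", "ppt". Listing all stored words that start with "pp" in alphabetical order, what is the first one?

pp

Words with prefix "pp", in lexicographic order: "pp", "ppt"
The 1st is pp.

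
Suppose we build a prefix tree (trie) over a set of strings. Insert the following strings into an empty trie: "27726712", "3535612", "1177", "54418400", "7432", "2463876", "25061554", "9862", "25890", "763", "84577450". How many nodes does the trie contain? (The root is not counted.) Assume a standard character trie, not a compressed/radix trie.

61

Trace insertions, counting only characters that open a new branch:
  "27726712" → 8 new (2, 7, 7, 2, 6, 7, 1, 2)
  "3535612" → 7 new (3, 5, 3, 5, 6, 1, 2)
  "1177" → 4 new (1, 1, 7, 7)
  "54418400" → 8 new (5, 4, 4, 1, 8, 4, 0, 0)
  "7432" → 4 new (7, 4, 3, 2)
  "2463876" → prefix "2" already present; 6 new (4, 6, 3, 8, 7, 6)
  "25061554" → prefix "2" already present; 7 new (5, 0, 6, 1, 5, 5, 4)
  "9862" → 4 new (9, 8, 6, 2)
  "25890" → prefix "25" already present; 3 new (8, 9, 0)
  "763" → prefix "7" already present; 2 new (6, 3)
  "84577450" → 8 new (8, 4, 5, 7, 7, 4, 5, 0)
Total nodes = 8 + 7 + 4 + 8 + 4 + 6 + 7 + 4 + 3 + 2 + 8 = 61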